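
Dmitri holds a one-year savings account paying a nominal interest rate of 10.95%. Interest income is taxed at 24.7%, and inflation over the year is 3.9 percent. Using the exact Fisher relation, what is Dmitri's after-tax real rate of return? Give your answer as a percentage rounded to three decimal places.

4.182%

After-tax nominal return = 10.95% × (1 − 0.247) = 8.24535%.
1 + r = 1.0824535 / 1.03900 = 1.041822
After-tax real rate = 1.041822 − 1 → 4.182%.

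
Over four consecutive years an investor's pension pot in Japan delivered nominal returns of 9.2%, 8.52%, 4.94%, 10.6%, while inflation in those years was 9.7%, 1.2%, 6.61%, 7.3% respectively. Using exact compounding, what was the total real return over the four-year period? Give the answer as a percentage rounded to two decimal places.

8.30%

Nominal growth factor = 1.0920 × 1.0852 × 1.0494 × 1.1060 = 1.375399
Price-level growth factor = 1.0970 × 1.0120 × 1.0661 × 1.0730 = 1.269945
Real growth factor = 1.375399 / 1.269945 = 1.083038
Total real return = 1.083038 − 1 → 8.30%.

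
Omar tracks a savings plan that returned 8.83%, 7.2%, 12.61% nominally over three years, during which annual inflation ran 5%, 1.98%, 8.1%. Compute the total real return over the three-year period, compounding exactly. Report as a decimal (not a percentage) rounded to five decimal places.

Nominal growth factor = 1.0883 × 1.0720 × 1.1261 = 1.313773
Price-level growth factor = 1.0500 × 1.0198 × 1.0810 = 1.157524
Real growth factor = 1.313773 / 1.157524 = 1.134986
Total real return = 1.134986 − 1 → 0.13499.

0.13499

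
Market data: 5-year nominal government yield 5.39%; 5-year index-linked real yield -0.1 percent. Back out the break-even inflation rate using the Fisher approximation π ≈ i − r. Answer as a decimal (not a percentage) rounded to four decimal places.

0.0549

π ≈ i − r = 5.39% − (-0.1%) → 0.0549.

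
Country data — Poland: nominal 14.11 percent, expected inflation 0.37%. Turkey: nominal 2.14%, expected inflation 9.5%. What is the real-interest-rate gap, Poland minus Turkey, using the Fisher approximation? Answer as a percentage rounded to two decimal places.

21.10%

Poland: 14.11% − 0.37% = 13.740%
Turkey: 2.14% − 9.5% = -7.360%
Differential = 21.100% → 21.10%.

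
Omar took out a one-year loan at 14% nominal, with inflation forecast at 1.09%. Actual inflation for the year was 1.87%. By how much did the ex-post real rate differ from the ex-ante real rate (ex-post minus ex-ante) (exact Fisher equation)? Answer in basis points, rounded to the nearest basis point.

-86 basis points

Ex-ante: (1 + 0.1400)/(1 + 0.0109) − 1 = 12.7708%
Ex-post: (1 + 0.1400)/(1 + 0.0187) − 1 = 11.9073%
Difference (ex-post − ex-ante) = -0.8635% → -86 basis points.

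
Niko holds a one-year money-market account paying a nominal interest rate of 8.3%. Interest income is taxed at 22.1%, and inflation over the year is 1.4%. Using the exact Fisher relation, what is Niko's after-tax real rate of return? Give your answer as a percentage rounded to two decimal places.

5.00%

After-tax nominal return = 8.3% × (1 − 0.221) = 6.4657%.
1 + r = 1.064657 / 1.01400 = 1.049958
After-tax real rate = 1.049958 − 1 → 5.00%.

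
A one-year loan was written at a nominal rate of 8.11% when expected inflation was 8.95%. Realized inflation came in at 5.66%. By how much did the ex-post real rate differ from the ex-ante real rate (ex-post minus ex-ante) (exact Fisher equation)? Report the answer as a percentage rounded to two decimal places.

Ex-ante: (1 + 0.0811)/(1 + 0.0895) − 1 = -0.7710%
Ex-post: (1 + 0.0811)/(1 + 0.0566) − 1 = 2.3188%
Difference (ex-post − ex-ante) = 3.0898% → 3.09%.

3.09%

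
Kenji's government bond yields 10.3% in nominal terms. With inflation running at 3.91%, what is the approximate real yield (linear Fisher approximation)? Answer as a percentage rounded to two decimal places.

r ≈ i − π = 10.3% − 3.91% = 6.39%.

6.39%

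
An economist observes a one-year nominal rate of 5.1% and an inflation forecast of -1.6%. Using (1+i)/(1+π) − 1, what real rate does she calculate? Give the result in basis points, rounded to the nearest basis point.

681 basis points

1 + r = 1.05100 / 0.98400 = 1.068089
r = 1.068089 − 1 = 6.8089%, i.e. 681 basis points.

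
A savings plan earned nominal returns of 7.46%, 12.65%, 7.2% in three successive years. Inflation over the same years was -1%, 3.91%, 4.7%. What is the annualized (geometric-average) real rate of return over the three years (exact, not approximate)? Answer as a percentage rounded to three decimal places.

6.409%

Compound the nominal returns: 1.0746 × 1.1265 × 1.0720 = 1.29769556.
Compound inflation: 0.9900 × 1.0391 × 1.0470 = 1.07705832.
Deflate: 1.29769556 / 1.07705832 = 1.20485170.
Annualized real rate = 1.20485170^(1/3) − 1 = 6.4089% → 6.409%.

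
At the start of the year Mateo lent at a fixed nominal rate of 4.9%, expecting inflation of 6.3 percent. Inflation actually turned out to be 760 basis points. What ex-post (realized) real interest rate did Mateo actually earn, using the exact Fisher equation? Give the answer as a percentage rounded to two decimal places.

-2.51%

Ex-post: (1 + 0.0490)/(1 + 0.0760) − 1 = -2.5093%
So the realized real rate is -2.51%.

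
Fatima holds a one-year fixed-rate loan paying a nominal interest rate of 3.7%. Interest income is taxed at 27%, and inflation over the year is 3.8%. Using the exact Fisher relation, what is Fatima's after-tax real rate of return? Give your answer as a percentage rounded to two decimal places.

-1.06%

After-tax nominal return = 3.7% × (1 − 0.27) = 2.7010%.
1 + r = 1.02701 / 1.03800 = 0.989412
After-tax real rate = 0.989412 − 1 → -1.06%.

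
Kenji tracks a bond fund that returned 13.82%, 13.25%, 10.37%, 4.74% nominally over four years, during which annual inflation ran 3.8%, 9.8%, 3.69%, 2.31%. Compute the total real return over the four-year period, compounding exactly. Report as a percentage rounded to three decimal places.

23.244%

Compound the nominal returns: 1.1382 × 1.1325 × 1.1037 × 1.0474 = 1.490117.
Compound inflation: 1.0380 × 1.0980 × 1.0369 × 1.0231 = 1.209079.
Deflate: 1.490117 / 1.209079 = 1.232440.
Total real return = 1.232440 − 1 → 23.244%.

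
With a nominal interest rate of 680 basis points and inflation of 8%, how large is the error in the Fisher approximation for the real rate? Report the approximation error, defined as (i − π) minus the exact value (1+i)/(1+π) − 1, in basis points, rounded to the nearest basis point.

-9 basis points

Approximate: r ≈ 6.800% − 8.000% = -1.2000%
Exact: (1 + 0.0680)/(1 + 0.0800) − 1 = -1.1111%
Error = -1.2000% − (-1.1111%) = -0.0889% → -9 basis points.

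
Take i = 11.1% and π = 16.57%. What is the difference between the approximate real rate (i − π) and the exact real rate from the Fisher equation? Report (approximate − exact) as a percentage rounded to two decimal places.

Approximate: r ≈ 11.100% − 16.570% = -5.4700%
Exact: (1 + 0.1110)/(1 + 0.1657) − 1 = -4.6925%
Error = -5.4700% − (-4.6925%) = -0.7775% → -0.78%.

-0.78%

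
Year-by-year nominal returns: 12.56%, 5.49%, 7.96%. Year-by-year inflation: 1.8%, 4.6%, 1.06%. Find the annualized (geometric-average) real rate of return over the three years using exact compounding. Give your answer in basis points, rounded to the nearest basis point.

601 basis points

Nominal growth factor = 1.1256 × 1.0549 × 1.0796 = 1.28191212
Price-level growth factor = 1.0180 × 1.0460 × 1.0106 = 1.07611518
Real growth factor = 1.28191212 / 1.07611518 = 1.19124063
Annualized real rate = 1.19124063^(1/3) − 1 = 6.0067% → 601 basis points.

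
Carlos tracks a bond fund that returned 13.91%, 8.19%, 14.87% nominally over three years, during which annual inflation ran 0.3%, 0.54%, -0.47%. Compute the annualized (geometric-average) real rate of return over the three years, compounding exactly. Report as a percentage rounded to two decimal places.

12.15%

Compound the nominal returns: 1.1391 × 1.0819 × 1.1487 = 1.41564902.
Compound inflation: 1.0030 × 1.0054 × 0.9953 = 1.00367664.
Deflate: 1.41564902 / 1.00367664 = 1.41046325.
Annualized real rate = 1.41046325^(1/3) − 1 = 12.1469% → 12.15%.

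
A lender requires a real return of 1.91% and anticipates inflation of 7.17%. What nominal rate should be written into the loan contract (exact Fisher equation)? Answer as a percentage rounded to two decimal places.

9.22%

(1 + i) = (1 + r)(1 + π) = 1.01910 × 1.07170 = 1.09216947
i = 1.09216947 − 1, so the required nominal rate is 9.22%.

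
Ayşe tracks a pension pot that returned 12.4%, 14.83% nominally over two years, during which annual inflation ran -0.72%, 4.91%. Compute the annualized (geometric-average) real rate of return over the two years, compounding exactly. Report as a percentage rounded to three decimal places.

Nominal growth factor = 1.1240 × 1.1483 = 1.29068920
Price-level growth factor = 0.9928 × 1.0491 = 1.04154648
Real growth factor = 1.29068920 / 1.04154648 = 1.23920461
Annualized real rate = 1.23920461^(1/2) − 1 = 11.3196% → 11.320%.

11.320%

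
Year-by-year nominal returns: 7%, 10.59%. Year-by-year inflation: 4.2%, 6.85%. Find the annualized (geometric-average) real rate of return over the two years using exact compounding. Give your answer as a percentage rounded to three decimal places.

Nominal growth factor = 1.0700 × 1.1059 = 1.18331300
Price-level growth factor = 1.0420 × 1.0685 = 1.11337700
Real growth factor = 1.18331300 / 1.11337700 = 1.06281430
Annualized real rate = 1.06281430^(1/2) − 1 = 3.0929% → 3.093%.

3.093%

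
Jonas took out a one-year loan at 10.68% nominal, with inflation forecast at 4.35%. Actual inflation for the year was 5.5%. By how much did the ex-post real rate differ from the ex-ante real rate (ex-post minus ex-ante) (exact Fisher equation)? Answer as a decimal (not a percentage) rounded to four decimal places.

Ex-ante: (1 + 0.1068)/(1 + 0.0435) − 1 = 6.0661%
Ex-post: (1 + 0.1068)/(1 + 0.0550) − 1 = 4.9100%
Difference (ex-post − ex-ante) = -1.1562% → -0.0116.

-0.0116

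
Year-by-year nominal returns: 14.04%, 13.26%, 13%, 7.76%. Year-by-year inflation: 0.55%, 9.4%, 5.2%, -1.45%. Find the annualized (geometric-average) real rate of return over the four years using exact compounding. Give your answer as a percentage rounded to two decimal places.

8.37%

Nominal growth factor = 1.1404 × 1.1326 × 1.1300 × 1.0776 = 1.57278657
Price-level growth factor = 1.0055 × 1.0940 × 1.0520 × 0.9855 = 1.14043822
Real growth factor = 1.57278657 / 1.14043822 = 1.37910720
Annualized real rate = 1.37910720^(1/4) − 1 = 8.3676% → 8.37%.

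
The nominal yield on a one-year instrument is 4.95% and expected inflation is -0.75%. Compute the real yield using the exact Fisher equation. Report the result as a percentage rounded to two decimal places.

5.74%

By the Fisher relation, 1 + r = (1 + i)/(1 + π).
1 + r = 1.04950 / 0.99250 = 1.057431
r = 1.057431 − 1 = 5.7431%, i.e. 5.74%.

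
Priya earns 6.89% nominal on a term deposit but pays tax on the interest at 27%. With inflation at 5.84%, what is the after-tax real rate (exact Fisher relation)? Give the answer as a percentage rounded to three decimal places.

After-tax nominal return = 6.89% × (1 − 0.27) = 5.0297%.
1 + r = 1.050297 / 1.05840 = 0.992344
After-tax real rate = 0.992344 − 1 → -0.766%.

-0.766%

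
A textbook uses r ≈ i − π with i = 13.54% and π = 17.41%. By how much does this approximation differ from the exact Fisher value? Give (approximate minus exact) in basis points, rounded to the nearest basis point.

Approximate: r ≈ 13.540% − 17.410% = -3.8700%
Exact: (1 + 0.1354)/(1 + 0.1741) − 1 = -3.2961%
Error = -3.8700% − (-3.2961%) = -0.5739% → -57 basis points.

-57 basis points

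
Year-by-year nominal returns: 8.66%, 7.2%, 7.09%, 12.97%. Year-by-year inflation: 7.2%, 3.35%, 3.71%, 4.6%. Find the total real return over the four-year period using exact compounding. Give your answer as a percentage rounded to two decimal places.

Nominal growth factor = 1.0866 × 1.0720 × 1.0709 × 1.1297 = 1.409213
Price-level growth factor = 1.0720 × 1.0335 × 1.0371 × 1.0460 = 1.201870
Real growth factor = 1.409213 / 1.201870 = 1.172516
Total real return = 1.172516 − 1 → 17.25%.

17.25%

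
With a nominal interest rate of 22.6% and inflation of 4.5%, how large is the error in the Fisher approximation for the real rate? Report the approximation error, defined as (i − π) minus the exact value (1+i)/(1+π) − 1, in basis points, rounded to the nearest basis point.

Approximate: r ≈ 22.600% − 4.500% = 18.1000%
Exact: (1 + 0.2260)/(1 + 0.0450) − 1 = 17.3206%
Error = 18.1000% − 17.3206% = 0.7794% → 78 basis points.

78 basis points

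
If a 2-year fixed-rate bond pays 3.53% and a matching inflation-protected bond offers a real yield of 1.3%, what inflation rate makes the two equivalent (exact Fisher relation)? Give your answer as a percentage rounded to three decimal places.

(1 + π) = (1 + i)/(1 + r) = 1.03530 / 1.01300 = 1.022014
Break-even inflation = 1.022014 − 1 → 2.201%.

2.201%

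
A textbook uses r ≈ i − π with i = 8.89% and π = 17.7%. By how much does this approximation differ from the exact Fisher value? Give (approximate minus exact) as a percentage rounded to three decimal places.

-1.325%

Approximate: r ≈ 8.890% − 17.700% = -8.8100%
Exact: (1 + 0.0889)/(1 + 0.1770) − 1 = -7.4851%
Error = -8.8100% − (-7.4851%) = -1.3249% → -1.325%.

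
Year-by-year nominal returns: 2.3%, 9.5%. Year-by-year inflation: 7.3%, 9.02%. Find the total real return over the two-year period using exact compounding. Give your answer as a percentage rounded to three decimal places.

-4.240%

Nominal growth factor = 1.0230 × 1.0950 = 1.120185
Price-level growth factor = 1.0730 × 1.0902 = 1.169785
Real growth factor = 1.120185 / 1.169785 = 0.957599
Total real return = 0.957599 − 1 → -4.240%.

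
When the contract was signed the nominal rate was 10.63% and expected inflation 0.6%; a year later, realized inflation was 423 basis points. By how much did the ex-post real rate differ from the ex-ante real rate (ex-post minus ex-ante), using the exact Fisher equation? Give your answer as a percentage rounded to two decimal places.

Ex-ante: (1 + 0.1063)/(1 + 0.0060) − 1 = 9.9702%
Ex-post: (1 + 0.1063)/(1 + 0.0423) − 1 = 6.1403%
Difference (ex-post − ex-ante) = -3.8299% → -3.83%.

-3.83%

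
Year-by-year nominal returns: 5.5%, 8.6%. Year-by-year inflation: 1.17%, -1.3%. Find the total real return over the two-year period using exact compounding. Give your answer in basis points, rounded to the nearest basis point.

1474 basis points

Compound the nominal returns: 1.0550 × 1.0860 = 1.145730.
Compound inflation: 1.0117 × 0.9870 = 0.998548.
Deflate: 1.145730 / 0.998548 = 1.147396.
Total real return = 1.147396 − 1 → 1474 basis points.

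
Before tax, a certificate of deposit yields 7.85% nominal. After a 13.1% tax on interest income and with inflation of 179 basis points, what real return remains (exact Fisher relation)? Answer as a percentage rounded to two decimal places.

4.94%

After-tax nominal return = 7.85% × (1 − 0.131) = 6.82165%.
1 + r = 1.0682165 / 1.01790 = 1.049432
After-tax real rate = 1.049432 − 1 → 4.94%.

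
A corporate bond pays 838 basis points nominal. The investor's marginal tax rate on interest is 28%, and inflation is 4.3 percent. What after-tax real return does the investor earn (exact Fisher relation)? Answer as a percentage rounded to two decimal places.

After-tax nominal return = 8.38% × (1 − 0.28) = 6.0336%.
1 + r = 1.060336 / 1.04300 = 1.016621
After-tax real rate = 1.016621 − 1 → 1.66%.

1.66%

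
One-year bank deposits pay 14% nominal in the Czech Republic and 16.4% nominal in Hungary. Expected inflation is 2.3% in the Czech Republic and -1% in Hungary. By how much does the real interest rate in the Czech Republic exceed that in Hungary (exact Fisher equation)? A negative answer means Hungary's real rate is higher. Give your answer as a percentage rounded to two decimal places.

-6.14%

The Czech Republic: (1 + 0.1400)/(1 + 0.0230) − 1 = 11.4370%
Hungary: (1 + 0.1640)/(1 − 0.0100) − 1 = 17.5758%
Differential = 11.4370% − 17.5758% = -6.1388% → -6.14%.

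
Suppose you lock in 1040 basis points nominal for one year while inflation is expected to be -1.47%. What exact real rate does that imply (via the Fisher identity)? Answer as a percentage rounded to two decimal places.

12.05%

1 + r = 1.10400 / 0.98530 = 1.120471
r = 1.120471 − 1 = 12.0471%, i.e. 12.05%.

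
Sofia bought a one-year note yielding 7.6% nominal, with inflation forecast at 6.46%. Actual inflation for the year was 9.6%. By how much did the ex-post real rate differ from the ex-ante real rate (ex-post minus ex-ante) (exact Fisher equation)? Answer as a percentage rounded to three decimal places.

Ex-ante: (1 + 0.0760)/(1 + 0.0646) − 1 = 1.0708%
Ex-post: (1 + 0.0760)/(1 + 0.0960) − 1 = -1.8248%
Difference (ex-post − ex-ante) = -2.8956% → -2.896%.

-2.896%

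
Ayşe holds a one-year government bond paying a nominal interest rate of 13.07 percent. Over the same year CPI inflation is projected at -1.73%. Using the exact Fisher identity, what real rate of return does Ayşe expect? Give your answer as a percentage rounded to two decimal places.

15.06%

By the Fisher identity, 1 + r = (1 + i)/(1 + π).
1 + r = 1.13070 / 0.98270 = 1.150605
r = 1.150605 − 1 = 15.0605%, i.e. 15.06%.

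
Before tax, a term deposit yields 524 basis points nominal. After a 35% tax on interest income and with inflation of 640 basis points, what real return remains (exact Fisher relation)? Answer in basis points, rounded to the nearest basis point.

-281 basis points

After-tax nominal return = 5.24% × (1 − 0.35) = 3.4060%.
1 + r = 1.03406 / 1.06400 = 0.971861
After-tax real rate = 0.971861 − 1 → -281 basis points.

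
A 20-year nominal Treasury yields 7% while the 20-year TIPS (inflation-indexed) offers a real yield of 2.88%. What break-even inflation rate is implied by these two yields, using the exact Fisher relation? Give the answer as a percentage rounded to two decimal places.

(1 + π) = (1 + i)/(1 + r) = 1.07000 / 1.02880 = 1.040047
Break-even inflation = 1.040047 − 1 → 4.00%.

4.00%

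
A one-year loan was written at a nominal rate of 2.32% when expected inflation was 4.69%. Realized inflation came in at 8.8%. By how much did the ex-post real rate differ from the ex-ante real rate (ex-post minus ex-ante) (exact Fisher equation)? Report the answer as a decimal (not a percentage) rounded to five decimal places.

-0.03692

Ex-ante: (1 + 0.0232)/(1 + 0.0469) − 1 = -2.2638%
Ex-post: (1 + 0.0232)/(1 + 0.0880) − 1 = -5.9559%
Difference (ex-post − ex-ante) = -3.6921% → -0.03692.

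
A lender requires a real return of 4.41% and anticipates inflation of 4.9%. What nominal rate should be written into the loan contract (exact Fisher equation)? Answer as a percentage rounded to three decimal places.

9.526%

(1 + i) = (1 + r)(1 + π) = 1.04410 × 1.04900 = 1.0952609
i = 1.0952609 − 1, so the required nominal rate is 9.526%.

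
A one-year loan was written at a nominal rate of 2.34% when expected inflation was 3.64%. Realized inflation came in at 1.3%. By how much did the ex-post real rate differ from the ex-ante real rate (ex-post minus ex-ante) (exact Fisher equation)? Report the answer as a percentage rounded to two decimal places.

Ex-ante: (1 + 0.0234)/(1 + 0.0364) − 1 = -1.2543%
Ex-post: (1 + 0.0234)/(1 + 0.0130) − 1 = 1.0267%
Difference (ex-post − ex-ante) = 2.2810% → 2.28%.

2.28%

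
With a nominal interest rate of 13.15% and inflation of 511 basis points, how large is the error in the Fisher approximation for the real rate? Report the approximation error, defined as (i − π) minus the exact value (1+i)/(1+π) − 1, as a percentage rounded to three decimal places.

Approximate: r ≈ 13.150% − 5.110% = 8.0400%
Exact: (1 + 0.1315)/(1 + 0.0511) − 1 = 7.6491%
Error = 8.0400% − 7.6491% = 0.3909% → 0.391%.

0.391%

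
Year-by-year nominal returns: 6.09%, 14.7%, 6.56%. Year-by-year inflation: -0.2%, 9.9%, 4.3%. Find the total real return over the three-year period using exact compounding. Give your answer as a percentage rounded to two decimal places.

13.35%

Nominal growth factor = 1.0609 × 1.1470 × 1.0656 = 1.296678
Price-level growth factor = 0.9980 × 1.0990 × 1.0430 = 1.143964
Real growth factor = 1.296678 / 1.143964 = 1.133495
Total real return = 1.133495 − 1 → 13.35%.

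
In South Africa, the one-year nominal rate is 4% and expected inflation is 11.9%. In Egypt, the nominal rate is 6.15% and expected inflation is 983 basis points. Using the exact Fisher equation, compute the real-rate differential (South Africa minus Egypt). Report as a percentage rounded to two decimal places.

-3.71%

South Africa: (1 + 0.0400)/(1 + 0.1190) − 1 = -7.0599%
Egypt: (1 + 0.0615)/(1 + 0.0983) − 1 = -3.3506%
Differential = -7.0599% − (-3.3506%) = -3.7092% → -3.71%.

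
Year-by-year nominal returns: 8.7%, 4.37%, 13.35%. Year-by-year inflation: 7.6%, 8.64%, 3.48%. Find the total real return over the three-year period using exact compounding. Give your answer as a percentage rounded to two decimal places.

6.31%

Compound the nominal returns: 1.0870 × 1.0437 × 1.1335 = 1.285958.
Compound inflation: 1.0760 × 1.0864 × 1.0348 = 1.209646.
Deflate: 1.285958 / 1.209646 = 1.063086.
Total real return = 1.063086 − 1 → 6.31%.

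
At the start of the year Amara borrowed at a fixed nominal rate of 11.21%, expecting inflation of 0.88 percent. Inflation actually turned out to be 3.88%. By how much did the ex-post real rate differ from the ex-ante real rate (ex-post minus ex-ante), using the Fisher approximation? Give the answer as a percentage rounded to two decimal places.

Ex-ante: 11.21% − 0.88% = 10.330%
Ex-post: 11.21% − 3.88% = 7.330%
Difference (ex-post − ex-ante) = -3.0000% → -3.00%.

-3.00%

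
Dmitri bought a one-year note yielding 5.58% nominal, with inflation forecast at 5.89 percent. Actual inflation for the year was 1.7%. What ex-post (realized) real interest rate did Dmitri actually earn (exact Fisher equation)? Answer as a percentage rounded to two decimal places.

Ex-post: (1 + 0.0558)/(1 + 0.0170) − 1 = 3.8151%
So the realized real rate is 3.82%.

3.82%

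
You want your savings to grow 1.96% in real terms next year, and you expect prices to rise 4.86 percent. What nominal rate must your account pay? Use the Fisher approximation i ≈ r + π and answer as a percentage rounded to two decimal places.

6.82%

i ≈ r + π = 1.96% + 4.86% = 6.82%.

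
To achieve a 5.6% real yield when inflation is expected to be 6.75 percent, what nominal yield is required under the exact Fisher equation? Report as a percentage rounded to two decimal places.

(1 + i) = (1 + r)(1 + π) = 1.05600 × 1.06750 = 1.12728
i = 1.12728 − 1, so the required nominal rate is 12.73%.

12.73%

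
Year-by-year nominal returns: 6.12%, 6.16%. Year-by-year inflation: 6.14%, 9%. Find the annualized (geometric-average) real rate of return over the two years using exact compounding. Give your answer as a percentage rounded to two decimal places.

-1.32%

Compound the nominal returns: 1.0612 × 1.0616 = 1.12656992.
Compound inflation: 1.0614 × 1.0900 = 1.15692600.
Deflate: 1.12656992 / 1.15692600 = 0.97376143.
Annualized real rate = 0.97376143^(1/2) − 1 = -1.3206% → -1.32%.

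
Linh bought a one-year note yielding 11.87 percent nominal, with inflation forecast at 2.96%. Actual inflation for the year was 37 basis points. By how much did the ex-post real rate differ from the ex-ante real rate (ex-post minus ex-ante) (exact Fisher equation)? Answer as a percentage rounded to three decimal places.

2.804%

Ex-ante: (1 + 0.1187)/(1 + 0.0296) − 1 = 8.6538%
Ex-post: (1 + 0.1187)/(1 + 0.0037) − 1 = 11.4576%
Difference (ex-post − ex-ante) = 2.8038% → 2.804%.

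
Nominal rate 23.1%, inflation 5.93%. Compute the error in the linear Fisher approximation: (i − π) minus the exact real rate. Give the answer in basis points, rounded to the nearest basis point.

Approximate: r ≈ 23.100% − 5.930% = 17.1700%
Exact: (1 + 0.2310)/(1 + 0.0593) − 1 = 16.2088%
Error = 17.1700% − 16.2088% = 0.9612% → 96 basis points.

96 basis points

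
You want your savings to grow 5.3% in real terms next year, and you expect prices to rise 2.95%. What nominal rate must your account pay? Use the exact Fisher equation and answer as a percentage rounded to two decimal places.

(1 + i) = (1 + r)(1 + π) = 1.05300 × 1.02950 = 1.0840635
i = 1.0840635 − 1, so the required nominal rate is 8.41%.

8.41%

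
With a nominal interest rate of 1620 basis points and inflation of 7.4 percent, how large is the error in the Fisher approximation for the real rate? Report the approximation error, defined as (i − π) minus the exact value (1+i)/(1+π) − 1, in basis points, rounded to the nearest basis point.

61 basis points

Approximate: r ≈ 16.200% − 7.400% = 8.8000%
Exact: (1 + 0.1620)/(1 + 0.0740) − 1 = 8.1937%
Error = 8.8000% − 8.1937% = 0.6063% → 61 basis points.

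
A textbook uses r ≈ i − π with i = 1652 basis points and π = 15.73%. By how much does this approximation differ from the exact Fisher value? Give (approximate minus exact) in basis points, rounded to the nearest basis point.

Approximate: r ≈ 16.520% − 15.730% = 0.7900%
Exact: (1 + 0.1652)/(1 + 0.1573) − 1 = 0.6826%
Error = 0.7900% − 0.6826% = 0.1074% → 11 basis points.

11 basis points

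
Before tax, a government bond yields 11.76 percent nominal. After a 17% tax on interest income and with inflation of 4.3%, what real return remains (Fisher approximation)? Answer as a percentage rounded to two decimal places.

5.46%

After-tax nominal return = 11.76% × (1 − 0.17) = 9.7608%.
r ≈ 9.7608% − 4.3% → 5.46%.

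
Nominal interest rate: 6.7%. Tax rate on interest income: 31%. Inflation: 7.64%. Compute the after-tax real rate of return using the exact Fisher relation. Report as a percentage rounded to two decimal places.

After-tax nominal return = 6.7% × (1 − 0.31) = 4.6230%.
1 + r = 1.04623 / 1.07640 = 0.971971
After-tax real rate = 0.971971 − 1 → -2.80%.

-2.80%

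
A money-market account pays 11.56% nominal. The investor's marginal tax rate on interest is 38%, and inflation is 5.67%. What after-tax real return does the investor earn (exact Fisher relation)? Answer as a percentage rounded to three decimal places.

After-tax nominal return = 11.56% × (1 − 0.38) = 7.1672%.
1 + r = 1.071672 / 1.05670 = 1.014169
After-tax real rate = 1.014169 − 1 → 1.417%.

1.417%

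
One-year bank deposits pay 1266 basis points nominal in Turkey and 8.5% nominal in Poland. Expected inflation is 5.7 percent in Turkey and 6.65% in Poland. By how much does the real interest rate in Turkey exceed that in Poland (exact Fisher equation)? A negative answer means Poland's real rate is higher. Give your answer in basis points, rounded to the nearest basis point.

485 basis points

Turkey: (1 + 0.1266)/(1 + 0.0570) − 1 = 6.5847%
Poland: (1 + 0.0850)/(1 + 0.0665) − 1 = 1.7346%
Differential = 6.5847% − 1.7346% = 4.8500% → 485 basis points.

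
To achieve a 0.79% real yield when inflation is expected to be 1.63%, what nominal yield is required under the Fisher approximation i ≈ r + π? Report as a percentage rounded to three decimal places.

2.420%

i ≈ r + π = 0.79% + 1.63% = 2.420%.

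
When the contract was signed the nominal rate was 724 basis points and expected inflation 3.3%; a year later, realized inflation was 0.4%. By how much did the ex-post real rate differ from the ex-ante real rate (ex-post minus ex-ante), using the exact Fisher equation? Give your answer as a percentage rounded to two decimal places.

Ex-ante: (1 + 0.0724)/(1 + 0.0330) − 1 = 3.8141%
Ex-post: (1 + 0.0724)/(1 + 0.0040) − 1 = 6.8127%
Difference (ex-post − ex-ante) = 2.9986% → 3.00%.

3.00%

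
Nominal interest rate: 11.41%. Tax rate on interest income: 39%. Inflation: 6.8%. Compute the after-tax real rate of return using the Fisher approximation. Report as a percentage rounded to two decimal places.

0.16%

After-tax nominal return = 11.41% × (1 − 0.39) = 6.9601%.
r ≈ 6.9601% − 6.8% → 0.16%.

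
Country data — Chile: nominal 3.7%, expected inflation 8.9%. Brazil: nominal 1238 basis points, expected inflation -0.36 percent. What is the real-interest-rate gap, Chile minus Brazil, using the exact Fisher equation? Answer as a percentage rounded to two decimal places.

Chile: (1 + 0.0370)/(1 + 0.0890) − 1 = -4.7750%
Brazil: (1 + 0.1238)/(1 − 0.0036) − 1 = 12.7860%
Differential = -4.7750% − 12.7860% = -17.5611% → -17.56%.

-17.56%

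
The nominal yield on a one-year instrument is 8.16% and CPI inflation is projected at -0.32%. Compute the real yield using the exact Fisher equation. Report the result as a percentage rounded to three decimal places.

8.507%

1 + r = 1.08160 / 0.99680 = 1.085072
r = 1.085072 − 1 = 8.5072%, i.e. 8.507%.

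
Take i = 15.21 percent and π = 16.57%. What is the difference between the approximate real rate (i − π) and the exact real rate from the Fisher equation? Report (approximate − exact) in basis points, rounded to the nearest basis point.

Approximate: r ≈ 15.210% − 16.570% = -1.3600%
Exact: (1 + 0.1521)/(1 + 0.1657) − 1 = -1.1667%
Error = -1.3600% − (-1.1667%) = -0.1933% → -19 basis points.

-19 basis points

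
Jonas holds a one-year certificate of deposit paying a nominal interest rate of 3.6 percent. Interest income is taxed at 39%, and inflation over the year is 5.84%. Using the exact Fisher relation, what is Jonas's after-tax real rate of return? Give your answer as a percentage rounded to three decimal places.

After-tax nominal return = 3.6% × (1 − 0.39) = 2.1960%.
1 + r = 1.02196 / 1.05840 = 0.965571
After-tax real rate = 0.965571 − 1 → -3.443%.

-3.443%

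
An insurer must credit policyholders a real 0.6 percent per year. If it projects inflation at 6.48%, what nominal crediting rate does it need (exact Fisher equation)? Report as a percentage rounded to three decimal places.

(1 + i) = (1 + r)(1 + π) = 1.00600 × 1.06480 = 1.0711888
i = 1.0711888 − 1, so the required nominal rate is 7.119%.

7.119%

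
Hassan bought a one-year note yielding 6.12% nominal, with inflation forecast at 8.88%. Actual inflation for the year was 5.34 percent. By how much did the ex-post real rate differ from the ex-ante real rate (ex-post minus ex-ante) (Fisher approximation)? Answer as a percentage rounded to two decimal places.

3.54%

Ex-ante: 6.12% − 8.88% = -2.760%
Ex-post: 6.12% − 5.34% = 0.780%
Difference (ex-post − ex-ante) = 3.5400% → 3.54%.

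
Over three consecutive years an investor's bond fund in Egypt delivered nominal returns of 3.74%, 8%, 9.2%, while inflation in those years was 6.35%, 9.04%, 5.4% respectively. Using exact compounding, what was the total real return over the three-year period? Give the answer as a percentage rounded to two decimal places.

Compound the nominal returns: 1.0374 × 1.0800 × 1.0920 = 1.223468.
Compound inflation: 1.0635 × 1.0904 × 1.0540 = 1.222261.
Deflate: 1.223468 / 1.222261 = 1.000988.
Total real return = 1.000988 − 1 → 0.10%.

0.10%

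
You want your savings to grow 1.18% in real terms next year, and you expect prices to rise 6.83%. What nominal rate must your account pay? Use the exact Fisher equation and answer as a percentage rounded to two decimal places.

8.09%

(1 + i) = (1 + r)(1 + π) = 1.01180 × 1.06830 = 1.08090594
i = 1.08090594 − 1, so the required nominal rate is 8.09%.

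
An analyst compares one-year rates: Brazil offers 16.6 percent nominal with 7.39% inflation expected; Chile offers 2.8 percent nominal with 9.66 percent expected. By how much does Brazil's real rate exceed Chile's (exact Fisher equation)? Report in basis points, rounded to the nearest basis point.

Brazil: (1 + 0.1660)/(1 + 0.0739) − 1 = 8.5762%
Chile: (1 + 0.0280)/(1 + 0.0966) − 1 = -6.2557%
Differential = 8.5762% − (-6.2557%) = 14.8319% → 1483 basis points.

1483 basis points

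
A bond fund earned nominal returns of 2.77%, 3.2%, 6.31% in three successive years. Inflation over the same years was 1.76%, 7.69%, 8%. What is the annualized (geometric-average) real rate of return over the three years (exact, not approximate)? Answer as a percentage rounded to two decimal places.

-1.60%

Compound the nominal returns: 1.0277 × 1.0320 × 1.0631 = 1.12750940.
Compound inflation: 1.0176 × 1.0769 × 1.0800 = 1.18352172.
Deflate: 1.12750940 / 1.18352172 = 0.95267318.
Annualized real rate = 0.95267318^(1/3) − 1 = -1.6031% → -1.60%.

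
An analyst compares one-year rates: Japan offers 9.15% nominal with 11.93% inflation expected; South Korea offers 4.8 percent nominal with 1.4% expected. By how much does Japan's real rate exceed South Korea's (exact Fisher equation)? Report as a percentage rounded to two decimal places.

Japan: (1 + 0.0915)/(1 + 0.1193) − 1 = -2.4837%
South Korea: (1 + 0.0480)/(1 + 0.0140) − 1 = 3.3531%
Differential = -2.4837% − 3.3531% = -5.8368% → -5.84%.

-5.84%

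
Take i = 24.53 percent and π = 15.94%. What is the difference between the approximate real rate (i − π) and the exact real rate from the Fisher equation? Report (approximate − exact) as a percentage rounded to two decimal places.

1.18%

Approximate: r ≈ 24.530% − 15.940% = 8.5900%
Exact: (1 + 0.2453)/(1 + 0.1594) − 1 = 7.4090%
Error = 8.5900% − 7.4090% = 1.1810% → 1.18%.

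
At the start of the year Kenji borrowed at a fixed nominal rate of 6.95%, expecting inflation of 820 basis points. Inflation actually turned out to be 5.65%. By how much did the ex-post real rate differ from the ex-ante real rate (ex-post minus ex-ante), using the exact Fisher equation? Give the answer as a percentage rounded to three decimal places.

Ex-ante: (1 + 0.0695)/(1 + 0.0820) − 1 = -1.1553%
Ex-post: (1 + 0.0695)/(1 + 0.0565) − 1 = 1.2305%
Difference (ex-post − ex-ante) = 2.3857% → 2.386%.

2.386%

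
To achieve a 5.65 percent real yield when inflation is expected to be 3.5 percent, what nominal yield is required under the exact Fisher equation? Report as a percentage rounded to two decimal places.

9.35%

(1 + i) = (1 + r)(1 + π) = 1.05650 × 1.03500 = 1.0934775
i = 1.0934775 − 1, so the required nominal rate is 9.35%.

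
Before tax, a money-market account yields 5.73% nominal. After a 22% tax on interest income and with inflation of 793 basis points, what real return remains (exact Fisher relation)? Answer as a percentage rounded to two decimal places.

After-tax nominal return = 5.73% × (1 − 0.22) = 4.4694%.
1 + r = 1.044694 / 1.07930 = 0.967937
After-tax real rate = 0.967937 − 1 → -3.21%.

-3.21%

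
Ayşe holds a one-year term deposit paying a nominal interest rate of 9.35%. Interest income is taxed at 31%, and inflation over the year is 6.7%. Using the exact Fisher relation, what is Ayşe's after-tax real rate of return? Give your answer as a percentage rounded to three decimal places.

-0.233%

After-tax nominal return = 9.35% × (1 − 0.31) = 6.4515%.
1 + r = 1.064515 / 1.06700 = 0.997671
After-tax real rate = 0.997671 − 1 → -0.233%.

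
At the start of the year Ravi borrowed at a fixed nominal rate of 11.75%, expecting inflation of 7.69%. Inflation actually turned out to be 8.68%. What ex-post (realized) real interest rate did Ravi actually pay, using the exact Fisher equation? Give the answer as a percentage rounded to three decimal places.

Ex-post: (1 + 0.1175)/(1 + 0.0868) − 1 = 2.8248%
So the realized real rate is 2.825%.

2.825%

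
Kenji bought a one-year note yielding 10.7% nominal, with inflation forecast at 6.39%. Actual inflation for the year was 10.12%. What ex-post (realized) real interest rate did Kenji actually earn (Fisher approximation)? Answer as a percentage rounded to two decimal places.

Ex-post: 10.7% − 10.12% = 0.580%
So the realized real rate is 0.58%.

0.58%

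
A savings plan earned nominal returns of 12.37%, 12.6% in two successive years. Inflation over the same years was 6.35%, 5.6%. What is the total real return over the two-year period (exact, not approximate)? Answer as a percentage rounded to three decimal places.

Compound the nominal returns: 1.1237 × 1.1260 = 1.265286.
Compound inflation: 1.0635 × 1.0560 = 1.123056.
Deflate: 1.265286 / 1.123056 = 1.126646.
Total real return = 1.126646 − 1 → 12.665%.

12.665%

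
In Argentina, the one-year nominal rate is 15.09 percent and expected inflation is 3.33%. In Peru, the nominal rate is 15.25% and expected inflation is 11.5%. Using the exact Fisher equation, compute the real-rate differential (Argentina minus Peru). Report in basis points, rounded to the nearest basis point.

802 basis points

Argentina: (1 + 0.1509)/(1 + 0.0333) − 1 = 11.3810%
Peru: (1 + 0.1525)/(1 + 0.1150) − 1 = 3.3632%
Differential = 11.3810% − 3.3632% = 8.0178% → 802 basis points.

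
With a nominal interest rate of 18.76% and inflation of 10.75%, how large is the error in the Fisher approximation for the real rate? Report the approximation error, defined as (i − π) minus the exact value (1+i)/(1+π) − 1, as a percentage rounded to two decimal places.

0.78%

Approximate: r ≈ 18.760% − 10.750% = 8.0100%
Exact: (1 + 0.1876)/(1 + 0.1075) − 1 = 7.2325%
Error = 8.0100% − 7.2325% = 0.7775% → 0.78%.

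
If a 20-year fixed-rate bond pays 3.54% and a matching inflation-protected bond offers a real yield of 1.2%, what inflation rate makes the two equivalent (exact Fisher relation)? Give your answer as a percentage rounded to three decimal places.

2.312%

(1 + π) = (1 + i)/(1 + r) = 1.03540 / 1.01200 = 1.023123
Break-even inflation = 1.023123 − 1 → 2.312%.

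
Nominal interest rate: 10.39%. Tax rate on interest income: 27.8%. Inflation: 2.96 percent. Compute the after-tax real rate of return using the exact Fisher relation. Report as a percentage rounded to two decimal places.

After-tax nominal return = 10.39% × (1 − 0.278) = 7.50158%.
1 + r = 1.0750158 / 1.02960 = 1.044110
After-tax real rate = 1.044110 − 1 → 4.41%.

4.41%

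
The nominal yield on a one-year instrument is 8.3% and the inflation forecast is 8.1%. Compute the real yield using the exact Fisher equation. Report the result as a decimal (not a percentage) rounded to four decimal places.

By the Fisher identity, 1 + r = (1 + i)/(1 + π).
1 + r = 1.08300 / 1.08100 = 1.0018501
r = 1.0018501 − 1 = 0.18501%, i.e. 0.0019.

0.0019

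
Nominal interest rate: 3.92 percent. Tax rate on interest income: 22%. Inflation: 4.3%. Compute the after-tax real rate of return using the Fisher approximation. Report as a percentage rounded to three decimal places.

After-tax nominal return = 3.92% × (1 − 0.22) = 3.0576%.
r ≈ 3.0576% − 4.3% → -1.242%.

-1.242%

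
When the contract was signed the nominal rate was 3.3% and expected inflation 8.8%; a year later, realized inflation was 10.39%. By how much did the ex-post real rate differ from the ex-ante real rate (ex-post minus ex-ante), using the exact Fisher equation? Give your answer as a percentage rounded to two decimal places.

-1.37%

Ex-ante: (1 + 0.0330)/(1 + 0.0880) − 1 = -5.0551%
Ex-post: (1 + 0.0330)/(1 + 0.1039) − 1 = -6.4227%
Difference (ex-post − ex-ante) = -1.3675% → -1.37%.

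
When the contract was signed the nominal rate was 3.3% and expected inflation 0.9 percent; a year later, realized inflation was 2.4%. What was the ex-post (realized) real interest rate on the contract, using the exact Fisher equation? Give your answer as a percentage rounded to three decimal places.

0.879%

Ex-post: (1 + 0.0330)/(1 + 0.0240) − 1 = 0.8789%
So the realized real rate is 0.879%.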